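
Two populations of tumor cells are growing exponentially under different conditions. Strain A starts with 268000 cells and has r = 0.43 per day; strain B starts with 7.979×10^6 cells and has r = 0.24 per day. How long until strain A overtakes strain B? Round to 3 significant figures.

17.9 days

Set 268000·e^(0.43t) = 7.979×10^6·e^(0.24t).
e^((0.43 − 0.24)t) = 7.979×10^6/268000 → e^(0.19·t) = 29.772.
0.19·t = ln(29.772) = 3.3936, so t = 3.3936/0.19 = 17.861.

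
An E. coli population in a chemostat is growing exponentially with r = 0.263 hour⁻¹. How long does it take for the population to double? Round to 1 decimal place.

Doubling time t_d = ln(2)/r = 0.6931/0.263 = 2.6355.

2.6 hours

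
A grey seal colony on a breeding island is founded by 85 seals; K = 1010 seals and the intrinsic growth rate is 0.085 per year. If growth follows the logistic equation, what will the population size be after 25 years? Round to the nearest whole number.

A = (K − N₀)/N₀ = (1010 − 85)/85 = 10.882.
N(t) = K/(1 + A·e^(−rt)) = 1010/(1 + 10.882×e^(−0.085×25)).
e^(−2.125) = 0.11943; denominator = 1 + 10.882×0.11943 = 2.2997.
N = 1010/2.2997 = 439.185.

439 seals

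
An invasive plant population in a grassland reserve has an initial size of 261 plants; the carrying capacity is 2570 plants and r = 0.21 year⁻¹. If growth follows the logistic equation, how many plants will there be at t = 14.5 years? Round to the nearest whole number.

1808 plants

A = (K − N₀)/N₀ = (2570 − 261)/261 = 8.8467.
N(t) = K/(1 + A·e^(−rt)) = 2570/(1 + 8.8467×e^(−0.21×14.5)).
e^(−3.045) = 0.047596; denominator = 1 + 8.8467×0.047596 = 1.4211.
N = 2570/1.4211 = 1808.49.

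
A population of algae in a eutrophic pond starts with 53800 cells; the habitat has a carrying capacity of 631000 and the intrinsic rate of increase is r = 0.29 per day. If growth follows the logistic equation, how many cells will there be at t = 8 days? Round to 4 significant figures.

A = (K − N₀)/N₀ = (631000 − 53800)/53800 = 10.729.
N(t) = K/(1 + A·e^(−rt)) = 631000/(1 + 10.729×e^(−0.29×8)).
e^(−2.32) = 0.098274; denominator = 1 + 10.729×0.098274 = 2.0543.
N = 631000/2.0543 = 307155.

307200 cells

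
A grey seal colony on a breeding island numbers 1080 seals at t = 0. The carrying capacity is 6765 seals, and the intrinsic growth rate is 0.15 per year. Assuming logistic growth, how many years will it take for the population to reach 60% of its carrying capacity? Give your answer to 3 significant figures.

A = (K − N₀)/N₀ = (6765 − 1080)/1080 = 5.2639.
Solve 6765/(1 + 5.2639·e^(−0.15t)) = 4059: 1 + 5.2639·e^(−0.15t) = 1.6667, so e^(−0.15t) = 0.126649.
−0.15·t = ln(0.126649) = -2.0663, so t = 2.0663/0.15 = 13.776.

13.8 years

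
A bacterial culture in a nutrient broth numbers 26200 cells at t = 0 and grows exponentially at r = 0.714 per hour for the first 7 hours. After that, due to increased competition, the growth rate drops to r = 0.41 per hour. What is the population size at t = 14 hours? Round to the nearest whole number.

Phase 1: N(7) = 26200·e^(0.714×7) = 26200·e^4.998 = 3.880656×10^6.
Phase 2 runs for 14 − 7 = 7 hours at r = 0.41.
N(14) = 3.880656×10^6·e^(0.41×7) = 3.880656×10^6·e^2.87 = 6.84432×10^7.

68443195 cells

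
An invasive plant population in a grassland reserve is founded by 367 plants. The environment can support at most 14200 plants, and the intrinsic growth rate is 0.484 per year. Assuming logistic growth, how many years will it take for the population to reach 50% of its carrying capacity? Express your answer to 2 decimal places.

A = (K − N₀)/N₀ = (14200 − 367)/367 = 37.692.
Solve 14200/(1 + 37.692·e^(−0.484t)) = 7100: 1 + 37.692·e^(−0.484t) = 2, so e^(−0.484t) = 0.0265308.
−0.484·t = ln(0.0265308) = -3.6295, so t = 3.6295/0.484 = 7.4989.

7.50 years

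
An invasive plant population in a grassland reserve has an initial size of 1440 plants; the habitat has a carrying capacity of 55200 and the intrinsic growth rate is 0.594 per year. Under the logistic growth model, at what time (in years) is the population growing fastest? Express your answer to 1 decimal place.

Logistic growth is fastest at N = K/2 = 27600.
A = (K − N₀)/N₀ = 37.333. Set K/(1 + A·e^(−rt)) = K/2 → A·e^(−rt) = 1.
e^(−0.594t) = 1/37.333 = 0.0267857, so t = ln(37.333)/0.594 = 3.6199/0.594 = 6.0941.

6.1 years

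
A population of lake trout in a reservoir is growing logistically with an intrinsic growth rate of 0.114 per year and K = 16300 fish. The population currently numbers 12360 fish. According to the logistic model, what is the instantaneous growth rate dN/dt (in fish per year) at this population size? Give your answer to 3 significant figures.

341 fish per year

dN/dt = rN(1 − N/K) = 0.114 × 12360 × (1 − 12360/16300).
1 − 12360/16300 = 0.24172; dN/dt = 0.114 × 12360 × 0.24172 = 340.59.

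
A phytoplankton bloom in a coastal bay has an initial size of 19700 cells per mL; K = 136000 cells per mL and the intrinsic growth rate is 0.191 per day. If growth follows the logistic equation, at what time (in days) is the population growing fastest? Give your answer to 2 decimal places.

9.30 days

Logistic growth is fastest at N = K/2 = 68000.
A = (K − N₀)/N₀ = 5.9036. Set K/(1 + A·e^(−rt)) = K/2 → A·e^(−rt) = 1.
e^(−0.191t) = 1/5.9036 = 0.16939, so t = ln(5.9036)/0.191 = 1.7756/0.191 = 9.2961.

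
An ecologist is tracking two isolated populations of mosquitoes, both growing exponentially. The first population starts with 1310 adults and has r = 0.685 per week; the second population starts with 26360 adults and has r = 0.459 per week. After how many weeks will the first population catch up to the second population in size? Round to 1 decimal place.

Set 1310·e^(0.685t) = 26360·e^(0.459t).
e^((0.685 − 0.459)t) = 26360/1310 → e^(0.226·t) = 20.122.
0.226·t = ln(20.122) = 3.0018, so t = 3.0018/0.226 = 13.282.

13.3 weeks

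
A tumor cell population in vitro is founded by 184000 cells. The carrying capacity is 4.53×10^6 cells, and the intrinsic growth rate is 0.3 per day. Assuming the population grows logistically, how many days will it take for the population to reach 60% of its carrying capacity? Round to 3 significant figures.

11.9 days

A = (K − N₀)/N₀ = (4.53×10^6 − 184000)/184000 = 23.62.
Solve 4.53×10^6/(1 + 23.62·e^(−0.3t)) = 2.718×10^6: 1 + 23.62·e^(−0.3t) = 1.6667, so e^(−0.3t) = 0.0282252.
−0.3·t = ln(0.0282252) = -3.5675, so t = 3.5675/0.3 = 11.892.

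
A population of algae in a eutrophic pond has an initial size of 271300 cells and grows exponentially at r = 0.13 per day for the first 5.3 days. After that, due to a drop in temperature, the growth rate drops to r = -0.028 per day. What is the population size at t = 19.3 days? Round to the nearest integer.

Phase 1: N(5.3) = 271300·e^(0.13×5.3) = 271300·e^0.689 = 540354.
Phase 2 runs for 19.3 − 5.3 = 14 days at r = -0.028.
N(19.3) = 540354·e^(-0.028×14) = 540354·e^-0.392 = 365120.

365120 cells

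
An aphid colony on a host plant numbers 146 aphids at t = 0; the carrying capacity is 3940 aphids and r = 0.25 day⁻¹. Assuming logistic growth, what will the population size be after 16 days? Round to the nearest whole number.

A = (K − N₀)/N₀ = (3940 − 146)/146 = 25.986.
N(t) = K/(1 + A·e^(−rt)) = 3940/(1 + 25.986×e^(−0.25×16)).
e^(−4) = 0.018316; denominator = 1 + 25.986×0.018316 = 1.476.
N = 3940/1.476 = 2669.46.

2669 aphids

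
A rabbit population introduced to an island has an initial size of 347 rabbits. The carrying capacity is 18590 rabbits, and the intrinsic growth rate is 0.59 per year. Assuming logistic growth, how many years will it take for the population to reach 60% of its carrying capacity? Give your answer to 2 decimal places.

7.40 years

A = (K − N₀)/N₀ = (18590 − 347)/347 = 52.573.
Solve 18590/(1 + 52.573·e^(−0.59t)) = 11154: 1 + 52.573·e^(−0.59t) = 1.6667, so e^(−0.59t) = 0.0126807.
−0.59·t = ln(0.0126807) = -4.3677, so t = 4.3677/0.59 = 7.4028.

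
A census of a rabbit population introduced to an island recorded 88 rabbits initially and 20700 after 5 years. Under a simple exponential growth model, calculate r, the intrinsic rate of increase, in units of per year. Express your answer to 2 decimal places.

From N(t) = N₀·e^(rt): e^(r·5) = 20700/88 = 235.23.
r·5 = ln(235.23) = 5.4606, so r = 5.4606/5 = 1.0921.

1.09 per year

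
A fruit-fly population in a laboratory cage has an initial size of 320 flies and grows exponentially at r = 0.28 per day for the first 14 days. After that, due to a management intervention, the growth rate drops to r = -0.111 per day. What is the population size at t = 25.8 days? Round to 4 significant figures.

Phase 1: N(14) = 320·e^(0.28×14) = 320·e^3.92 = 16128.1.
Phase 2 runs for 25.8 − 14 = 11.8 days at r = -0.111.
N(25.8) = 16128.1·e^(-0.111×11.8) = 16128.1·e^-1.31 = 4352.57.

4353 flies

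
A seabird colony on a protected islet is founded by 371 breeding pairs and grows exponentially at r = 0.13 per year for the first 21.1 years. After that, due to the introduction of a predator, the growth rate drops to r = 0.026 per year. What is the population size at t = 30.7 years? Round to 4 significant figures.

7397 breeding pairs

Phase 1: N(21.1) = 371·e^(0.13×21.1) = 371·e^2.743 = 5762.93.
Phase 2 runs for 30.7 − 21.1 = 9.6 years at r = 0.026.
N(30.7) = 5762.93·e^(0.026×9.6) = 5762.93·e^0.2496 = 7396.79.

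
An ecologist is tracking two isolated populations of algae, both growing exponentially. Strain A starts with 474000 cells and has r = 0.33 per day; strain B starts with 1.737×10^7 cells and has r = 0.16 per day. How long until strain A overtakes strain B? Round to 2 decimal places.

21.18 days

Set 474000·e^(0.33t) = 1.737×10^7·e^(0.16t).
e^((0.33 − 0.16)t) = 1.737×10^7/474000 → e^(0.17·t) = 36.646.
0.17·t = ln(36.646) = 3.6013, so t = 3.6013/0.17 = 21.184.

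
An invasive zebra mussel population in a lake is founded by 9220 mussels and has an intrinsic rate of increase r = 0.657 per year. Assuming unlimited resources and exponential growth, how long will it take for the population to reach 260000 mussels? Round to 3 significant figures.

Set N₀·e^(rt) = 260000: e^(0.657·t) = 260000/9220 = 28.2.
0.657·t = ln(28.2) = 3.3393, so t = 3.3393/0.657 = 5.0827.

5.08 years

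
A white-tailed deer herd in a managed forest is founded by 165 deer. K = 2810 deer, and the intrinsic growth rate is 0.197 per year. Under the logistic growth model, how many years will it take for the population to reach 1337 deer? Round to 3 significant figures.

A = (K − N₀)/N₀ = (2810 − 165)/165 = 16.03.
Solve 2810/(1 + 16.03·e^(−0.197t)) = 1337: 1 + 16.03·e^(−0.197t) = 2.1017, so e^(−0.197t) = 0.0687274.
−0.197·t = ln(0.0687274) = -2.6776, so t = 2.6776/0.197 = 13.592.

13.6 years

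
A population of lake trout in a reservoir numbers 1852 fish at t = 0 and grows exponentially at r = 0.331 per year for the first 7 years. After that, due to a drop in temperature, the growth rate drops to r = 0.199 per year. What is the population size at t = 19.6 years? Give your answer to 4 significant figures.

Phase 1: N(7) = 1852·e^(0.331×7) = 1852·e^2.317 = 18788.9.
Phase 2 runs for 19.6 − 7 = 12.6 years at r = 0.199.
N(19.6) = 18788.9·e^(0.199×12.6) = 18788.9·e^2.507 = 230596.

230600 fish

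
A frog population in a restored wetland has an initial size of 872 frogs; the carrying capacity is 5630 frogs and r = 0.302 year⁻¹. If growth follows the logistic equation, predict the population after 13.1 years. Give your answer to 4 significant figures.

5098 frogs

A = (K − N₀)/N₀ = (5630 − 872)/872 = 5.4564.
N(t) = K/(1 + A·e^(−rt)) = 5630/(1 + 5.4564×e^(−0.302×13.1)).
e^(−3.956) = 0.019136; denominator = 1 + 5.4564×0.019136 = 1.1044.
N = 5630/1.1044 = 5097.73.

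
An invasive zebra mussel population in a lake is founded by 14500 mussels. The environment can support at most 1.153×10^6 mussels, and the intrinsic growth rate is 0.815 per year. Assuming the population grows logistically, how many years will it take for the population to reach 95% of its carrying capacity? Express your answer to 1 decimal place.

9.0 years

A = (K − N₀)/N₀ = (1.153×10^6 − 14500)/14500 = 78.517.
Solve 1.153×10^6/(1 + 78.517·e^(−0.815t)) = 1.09535×10^6: 1 + 78.517·e^(−0.815t) = 1.0526, so e^(−0.815t) = 0.000670319.
−0.815·t = ln(0.000670319) = -7.3078, so t = 7.3078/0.815 = 8.9666.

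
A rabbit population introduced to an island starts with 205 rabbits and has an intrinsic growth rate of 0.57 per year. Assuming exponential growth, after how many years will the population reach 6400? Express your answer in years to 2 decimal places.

Set N₀·e^(rt) = 6400: e^(0.57·t) = 6400/205 = 31.22.
0.57·t = ln(31.22) = 3.441, so t = 3.441/0.57 = 6.0369.

6.04 years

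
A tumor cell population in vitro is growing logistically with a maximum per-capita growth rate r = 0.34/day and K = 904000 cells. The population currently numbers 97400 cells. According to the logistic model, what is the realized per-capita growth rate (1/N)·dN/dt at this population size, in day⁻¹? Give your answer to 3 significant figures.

0.303 per day

(1/N)·dN/dt = r(1 − N/K) = 0.34 × (1 − 97400/904000).
= 0.34 × 0.89226 = 0.30337.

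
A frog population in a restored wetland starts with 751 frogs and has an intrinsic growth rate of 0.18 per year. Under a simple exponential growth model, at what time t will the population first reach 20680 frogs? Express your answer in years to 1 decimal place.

Set N₀·e^(rt) = 20680: e^(0.18·t) = 20680/751 = 27.537.
0.18·t = ln(27.537) = 3.3155, so t = 3.3155/0.18 = 18.42.

18.4 years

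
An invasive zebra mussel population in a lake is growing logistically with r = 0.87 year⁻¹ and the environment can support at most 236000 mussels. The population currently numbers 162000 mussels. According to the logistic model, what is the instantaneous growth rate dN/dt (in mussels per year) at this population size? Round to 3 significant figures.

44200 mussels per year

dN/dt = rN(1 − N/K) = 0.87 × 162000 × (1 − 162000/236000).
1 − 162000/236000 = 0.31356; dN/dt = 0.87 × 162000 × 0.31356 = 44193.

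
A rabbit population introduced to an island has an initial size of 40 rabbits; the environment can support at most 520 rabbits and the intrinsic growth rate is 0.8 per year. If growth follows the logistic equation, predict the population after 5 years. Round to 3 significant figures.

426 rabbits

A = (K − N₀)/N₀ = (520 − 40)/40 = 12.
N(t) = K/(1 + A·e^(−rt)) = 520/(1 + 12×e^(−0.8×5)).
e^(−4) = 0.018316; denominator = 1 + 12×0.018316 = 1.2198.
N = 520/1.2198 = 426.304.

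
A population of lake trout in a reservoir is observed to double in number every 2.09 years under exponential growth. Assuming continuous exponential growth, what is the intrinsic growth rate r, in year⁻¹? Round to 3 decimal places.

0.332 per year

r = ln(2)/t_d = 0.6931/2.09 = 0.33165.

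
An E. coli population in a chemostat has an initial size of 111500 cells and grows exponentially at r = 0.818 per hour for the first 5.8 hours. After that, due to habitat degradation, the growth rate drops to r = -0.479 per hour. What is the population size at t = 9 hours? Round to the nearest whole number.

2767292 cells

Phase 1: N(5.8) = 111500·e^(0.818×5.8) = 111500·e^4.744 = 1.281568×10^7.
Phase 2 runs for 9 − 5.8 = 3.2 hours at r = -0.479.
N(9) = 1.281568×10^7·e^(-0.479×3.2) = 1.281568×10^7·e^-1.533 = 2.767292×10^6.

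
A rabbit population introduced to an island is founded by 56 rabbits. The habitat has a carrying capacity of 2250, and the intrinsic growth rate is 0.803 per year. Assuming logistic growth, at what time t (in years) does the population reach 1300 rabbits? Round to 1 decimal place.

5.0 years

A = (K − N₀)/N₀ = (2250 − 56)/56 = 39.179.
Solve 2250/(1 + 39.179·e^(−0.803t)) = 1300: 1 + 39.179·e^(−0.803t) = 1.7308, so e^(−0.803t) = 0.0186523.
−0.803·t = ln(0.0186523) = -3.9818, so t = 3.9818/0.803 = 4.9586.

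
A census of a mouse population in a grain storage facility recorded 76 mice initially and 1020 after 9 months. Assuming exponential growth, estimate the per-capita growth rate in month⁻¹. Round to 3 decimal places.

0.289 per month

From N(t) = N₀·e^(rt): e^(r·9) = 1020/76 = 13.421.
r·9 = ln(13.421) = 2.5968, so r = 2.5968/9 = 0.28854.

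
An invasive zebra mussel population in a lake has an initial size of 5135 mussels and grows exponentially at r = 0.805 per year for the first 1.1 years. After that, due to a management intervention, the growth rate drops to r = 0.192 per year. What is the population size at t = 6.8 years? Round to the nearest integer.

Phase 1: N(1.1) = 5135·e^(0.805×1.1) = 5135·e^0.8855 = 12448.2.
Phase 2 runs for 6.8 − 1.1 = 5.7 years at r = 0.192.
N(6.8) = 12448.2·e^(0.192×5.7) = 12448.2·e^1.094 = 37187.8.

37188 mussels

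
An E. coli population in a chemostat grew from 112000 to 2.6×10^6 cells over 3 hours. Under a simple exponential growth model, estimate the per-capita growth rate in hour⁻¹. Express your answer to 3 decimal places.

1.048 per hour

From N(t) = N₀·e^(rt): e^(r·3) = 2.6×10^6/112000 = 23.214.
r·3 = ln(23.214) = 3.1448, so r = 3.1448/3 = 1.0483.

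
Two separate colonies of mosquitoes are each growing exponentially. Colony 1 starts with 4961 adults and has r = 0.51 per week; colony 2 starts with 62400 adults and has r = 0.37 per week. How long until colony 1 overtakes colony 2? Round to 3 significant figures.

18.1 weeks

Set 4961·e^(0.51t) = 62400·e^(0.37t).
e^((0.51 − 0.37)t) = 62400/4961 → e^(0.14·t) = 12.578.
0.14·t = ln(12.578) = 2.532, so t = 2.532/0.14 = 18.085.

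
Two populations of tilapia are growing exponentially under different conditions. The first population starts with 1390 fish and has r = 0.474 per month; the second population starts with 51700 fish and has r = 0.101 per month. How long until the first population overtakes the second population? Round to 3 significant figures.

Set 1390·e^(0.474t) = 51700·e^(0.101t).
e^((0.474 − 0.101)t) = 51700/1390 → e^(0.373·t) = 37.194.
0.373·t = ln(37.194) = 3.6162, so t = 3.6162/0.373 = 9.6948.

9.69 months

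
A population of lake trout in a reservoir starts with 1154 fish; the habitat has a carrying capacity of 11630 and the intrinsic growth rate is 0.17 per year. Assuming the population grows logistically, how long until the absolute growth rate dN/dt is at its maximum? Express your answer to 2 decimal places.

Logistic growth is fastest at N = K/2 = 5815.
A = (K − N₀)/N₀ = 9.078. Set K/(1 + A·e^(−rt)) = K/2 → A·e^(−rt) = 1.
e^(−0.17t) = 1/9.078 = 0.110157, so t = ln(9.078)/0.17 = 2.2059/0.17 = 12.976.

12.98 years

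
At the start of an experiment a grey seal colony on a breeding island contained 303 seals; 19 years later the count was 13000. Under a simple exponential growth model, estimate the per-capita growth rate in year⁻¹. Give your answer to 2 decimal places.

From N(t) = N₀·e^(rt): e^(r·19) = 13000/303 = 42.904.
r·19 = ln(42.904) = 3.759, so r = 3.759/19 = 0.19784.

0.20 per year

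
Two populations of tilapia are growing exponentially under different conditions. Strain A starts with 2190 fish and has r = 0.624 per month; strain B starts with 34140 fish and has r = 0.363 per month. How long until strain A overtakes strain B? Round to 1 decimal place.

Set 2190·e^(0.624t) = 34140·e^(0.363t).
e^((0.624 − 0.363)t) = 34140/2190 → e^(0.261·t) = 15.589.
0.261·t = ln(15.589) = 2.7466, so t = 2.7466/0.261 = 10.523.

10.5 months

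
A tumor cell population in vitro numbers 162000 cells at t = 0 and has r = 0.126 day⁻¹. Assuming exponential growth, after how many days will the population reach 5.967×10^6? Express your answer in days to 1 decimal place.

28.6 days

Set N₀·e^(rt) = 5.967×10^6: e^(0.126·t) = 5.967×10^6/162000 = 36.833.
0.126·t = ln(36.833) = 3.6064, so t = 3.6064/0.126 = 28.622.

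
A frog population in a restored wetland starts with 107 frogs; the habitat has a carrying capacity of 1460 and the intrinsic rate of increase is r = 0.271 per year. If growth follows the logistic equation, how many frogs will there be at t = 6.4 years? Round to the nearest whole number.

A = (K − N₀)/N₀ = (1460 − 107)/107 = 12.645.
N(t) = K/(1 + A·e^(−rt)) = 1460/(1 + 12.645×e^(−0.271×6.4)).
e^(−1.734) = 0.17651; denominator = 1 + 12.645×0.17651 = 3.2319.
N = 1460/3.2319 = 451.747.

452 frogs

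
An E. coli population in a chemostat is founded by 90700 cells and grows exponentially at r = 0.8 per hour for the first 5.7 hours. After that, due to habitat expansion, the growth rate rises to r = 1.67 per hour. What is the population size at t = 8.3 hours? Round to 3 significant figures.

Phase 1: N(5.7) = 90700·e^(0.8×5.7) = 90700·e^4.56 = 8.669422×10^6.
Phase 2 runs for 8.3 − 5.7 = 2.6 hours at r = 1.67.
N(8.3) = 8.669422×10^6·e^(1.67×2.6) = 8.669422×10^6·e^4.342 = 6.663414×10^8.

666000000 cells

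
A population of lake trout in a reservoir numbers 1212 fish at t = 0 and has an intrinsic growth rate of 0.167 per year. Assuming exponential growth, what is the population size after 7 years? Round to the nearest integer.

N(t) = N₀·e^(rt) = 1212 × e^(0.167×7) = 1212 × e^1.169.
e^1.169 ≈ 3.2188, so N ≈ 1212 × 3.2188 = 3901.15.

3901 fish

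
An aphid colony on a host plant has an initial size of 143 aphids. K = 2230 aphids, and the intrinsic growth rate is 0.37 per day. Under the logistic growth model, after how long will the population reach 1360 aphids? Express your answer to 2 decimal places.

8.45 days

A = (K − N₀)/N₀ = (2230 − 143)/143 = 14.594.
Solve 2230/(1 + 14.594·e^(−0.37t)) = 1360: 1 + 14.594·e^(−0.37t) = 1.6397, so e^(−0.37t) = 0.0438323.
−0.37·t = ln(0.0438323) = -3.1274, so t = 3.1274/0.37 = 8.4524.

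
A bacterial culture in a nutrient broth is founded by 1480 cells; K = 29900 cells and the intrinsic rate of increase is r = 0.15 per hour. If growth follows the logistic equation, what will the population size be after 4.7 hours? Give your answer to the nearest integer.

2851 cells

A = (K − N₀)/N₀ = (29900 − 1480)/1480 = 19.203.
N(t) = K/(1 + A·e^(−rt)) = 29900/(1 + 19.203×e^(−0.15×4.7)).
e^(−0.705) = 0.49411; denominator = 1 + 19.203×0.49411 = 10.488.
N = 29900/10.488 = 2850.82.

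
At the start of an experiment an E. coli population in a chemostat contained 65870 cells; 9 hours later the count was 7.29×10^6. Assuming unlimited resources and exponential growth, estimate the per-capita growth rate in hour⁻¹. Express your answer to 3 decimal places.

0.523 per hour

From N(t) = N₀·e^(rt): e^(r·9) = 7.29×10^6/65870 = 110.67.
r·9 = ln(110.67) = 4.7066, so r = 4.7066/9 = 0.52295.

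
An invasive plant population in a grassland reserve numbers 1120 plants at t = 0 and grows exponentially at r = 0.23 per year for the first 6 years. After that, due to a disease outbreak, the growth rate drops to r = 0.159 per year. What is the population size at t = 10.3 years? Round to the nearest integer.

Phase 1: N(6) = 1120·e^(0.23×6) = 1120·e^1.38 = 4451.89.
Phase 2 runs for 10.3 − 6 = 4.3 years at r = 0.159.
N(10.3) = 4451.89·e^(0.159×4.3) = 4451.89·e^0.6837 = 8820.06.

8820 plants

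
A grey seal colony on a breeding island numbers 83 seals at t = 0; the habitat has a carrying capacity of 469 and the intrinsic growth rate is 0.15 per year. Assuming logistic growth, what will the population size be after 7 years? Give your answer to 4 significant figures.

A = (K − N₀)/N₀ = (469 − 83)/83 = 4.6506.
N(t) = K/(1 + A·e^(−rt)) = 469/(1 + 4.6506×e^(−0.15×7)).
e^(−1.05) = 0.34994; denominator = 1 + 4.6506×0.34994 = 2.6274.
N = 469/2.6274 = 178.502.

178.5 seals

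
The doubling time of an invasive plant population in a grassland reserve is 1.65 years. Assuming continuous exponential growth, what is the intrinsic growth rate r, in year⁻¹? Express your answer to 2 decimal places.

0.42 per year

r = ln(2)/t_d = 0.6931/1.65 = 0.42009.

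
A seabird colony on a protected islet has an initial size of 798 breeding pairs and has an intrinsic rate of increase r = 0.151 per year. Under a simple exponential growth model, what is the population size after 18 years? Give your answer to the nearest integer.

N(t) = N₀·e^(rt) = 798 × e^(0.151×18) = 798 × e^2.718.
e^2.718 ≈ 15.15, so N ≈ 798 × 15.15 = 12089.7.

12090 breeding pairs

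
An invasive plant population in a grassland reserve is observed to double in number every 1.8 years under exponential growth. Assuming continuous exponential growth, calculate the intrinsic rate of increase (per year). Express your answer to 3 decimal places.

0.385 per year

r = ln(2)/t_d = 0.6931/1.8 = 0.38508.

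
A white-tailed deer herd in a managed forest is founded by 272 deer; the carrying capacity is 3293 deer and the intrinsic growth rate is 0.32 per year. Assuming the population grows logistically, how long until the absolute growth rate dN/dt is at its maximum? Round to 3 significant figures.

7.52 years

Logistic growth is fastest at N = K/2 = 1646.5.
A = (K − N₀)/N₀ = 11.107. Set K/(1 + A·e^(−rt)) = K/2 → A·e^(−rt) = 1.
e^(−0.32t) = 1/11.107 = 0.0900364, so t = ln(11.107)/0.32 = 2.4075/0.32 = 7.5236.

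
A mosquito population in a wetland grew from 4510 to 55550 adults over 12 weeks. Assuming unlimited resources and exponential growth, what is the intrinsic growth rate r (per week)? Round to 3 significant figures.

From N(t) = N₀·e^(rt): e^(r·12) = 55550/4510 = 12.317.
r·12 = ln(12.317) = 2.511, so r = 2.511/12 = 0.20925.

0.209 per week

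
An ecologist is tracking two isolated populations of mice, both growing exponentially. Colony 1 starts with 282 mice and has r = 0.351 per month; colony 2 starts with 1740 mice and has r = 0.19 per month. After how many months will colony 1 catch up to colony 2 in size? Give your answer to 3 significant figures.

11.3 months

Set 282·e^(0.351t) = 1740·e^(0.19t).
e^((0.351 − 0.19)t) = 1740/282 → e^(0.161·t) = 6.1702.
0.161·t = ln(6.1702) = 1.8197, so t = 1.8197/0.161 = 11.303.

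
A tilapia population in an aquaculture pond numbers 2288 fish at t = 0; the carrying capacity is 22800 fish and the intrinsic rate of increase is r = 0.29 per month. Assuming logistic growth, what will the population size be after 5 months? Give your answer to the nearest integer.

A = (K − N₀)/N₀ = (22800 − 2288)/2288 = 8.965.
N(t) = K/(1 + A·e^(−rt)) = 22800/(1 + 8.965×e^(−0.29×5)).
e^(−1.45) = 0.23457; denominator = 1 + 8.965×0.23457 = 3.1029.
N = 22800/3.1029 = 7347.89.

7348 fish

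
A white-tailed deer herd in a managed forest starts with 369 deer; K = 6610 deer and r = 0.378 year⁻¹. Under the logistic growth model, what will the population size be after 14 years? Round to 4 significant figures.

6092 deer

A = (K − N₀)/N₀ = (6610 − 369)/369 = 16.913.
N(t) = K/(1 + A·e^(−rt)) = 6610/(1 + 16.913×e^(−0.378×14)).
e^(−5.292) = 0.0050317; denominator = 1 + 16.913×0.0050317 = 1.0851.
N = 6610/1.0851 = 6091.59.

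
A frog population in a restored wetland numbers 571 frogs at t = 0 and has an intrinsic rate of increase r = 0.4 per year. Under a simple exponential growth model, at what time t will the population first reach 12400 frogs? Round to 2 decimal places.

Set N₀·e^(rt) = 12400: e^(0.4·t) = 12400/571 = 21.716.
0.4·t = ln(21.716) = 3.0781, so t = 3.0781/0.4 = 7.6952.

7.70 years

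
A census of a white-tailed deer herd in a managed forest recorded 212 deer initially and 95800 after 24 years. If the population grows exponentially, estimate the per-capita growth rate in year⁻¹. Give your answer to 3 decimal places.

From N(t) = N₀·e^(rt): e^(r·24) = 95800/212 = 451.89.
r·24 = ln(451.89) = 6.1134, so r = 6.1134/24 = 0.25473.

0.255 per year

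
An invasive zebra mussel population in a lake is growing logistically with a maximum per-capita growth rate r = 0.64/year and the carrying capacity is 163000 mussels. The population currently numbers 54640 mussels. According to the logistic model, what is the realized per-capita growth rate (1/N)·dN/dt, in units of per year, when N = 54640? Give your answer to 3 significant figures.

0.425 per year

(1/N)·dN/dt = r(1 − N/K) = 0.64 × (1 − 54640/163000).
= 0.64 × 0.66479 = 0.42546.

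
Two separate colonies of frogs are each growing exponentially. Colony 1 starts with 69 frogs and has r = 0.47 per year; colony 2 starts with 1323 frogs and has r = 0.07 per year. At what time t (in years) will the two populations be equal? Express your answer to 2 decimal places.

7.38 years

Set 69·e^(0.47t) = 1323·e^(0.07t).
e^((0.47 − 0.07)t) = 1323/69 → e^(0.4·t) = 19.174.
0.4·t = ln(19.174) = 2.9536, so t = 2.9536/0.4 = 7.3839.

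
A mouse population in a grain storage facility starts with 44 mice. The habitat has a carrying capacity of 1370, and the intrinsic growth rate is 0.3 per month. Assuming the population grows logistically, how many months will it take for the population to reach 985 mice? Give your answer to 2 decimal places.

14.48 months

A = (K − N₀)/N₀ = (1370 − 44)/44 = 30.136.
Solve 1370/(1 + 30.136·e^(−0.3t)) = 985: 1 + 30.136·e^(−0.3t) = 1.3909, so e^(−0.3t) = 0.0129698.
−0.3·t = ln(0.0129698) = -4.3451, so t = 4.3451/0.3 = 14.484.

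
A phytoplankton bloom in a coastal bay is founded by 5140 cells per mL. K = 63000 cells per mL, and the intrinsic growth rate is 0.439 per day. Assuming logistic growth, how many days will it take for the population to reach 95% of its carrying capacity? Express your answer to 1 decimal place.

12.2 days

A = (K − N₀)/N₀ = (63000 − 5140)/5140 = 11.257.
Solve 63000/(1 + 11.257·e^(−0.439t)) = 59850: 1 + 11.257·e^(−0.439t) = 1.0526, so e^(−0.439t) = 0.00467553.
−0.439·t = ln(0.00467553) = -5.3654, so t = 5.3654/0.439 = 12.222.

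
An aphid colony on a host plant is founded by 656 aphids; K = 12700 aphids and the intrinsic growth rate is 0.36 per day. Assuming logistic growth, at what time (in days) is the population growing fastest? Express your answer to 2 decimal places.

Logistic growth is fastest at N = K/2 = 6350.
A = (K − N₀)/N₀ = 18.36. Set K/(1 + A·e^(−rt)) = K/2 → A·e^(−rt) = 1.
e^(−0.36t) = 1/18.36 = 0.054467, so t = ln(18.36)/0.36 = 2.9102/0.36 = 8.0838.

8.08 days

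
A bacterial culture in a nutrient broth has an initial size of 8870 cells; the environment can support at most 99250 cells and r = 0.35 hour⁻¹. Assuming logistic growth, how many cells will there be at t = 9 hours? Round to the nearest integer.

A = (K − N₀)/N₀ = (99250 − 8870)/8870 = 10.189.
N(t) = K/(1 + A·e^(−rt)) = 99250/(1 + 10.189×e^(−0.35×9)).
e^(−3.15) = 0.042852; denominator = 1 + 10.189×0.042852 = 1.4366.
N = 99250/1.4366 = 69084.9.

69085 cells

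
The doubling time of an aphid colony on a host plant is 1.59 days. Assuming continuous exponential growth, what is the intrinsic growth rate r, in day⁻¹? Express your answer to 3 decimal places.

0.436 per day

r = ln(2)/t_d = 0.6931/1.59 = 0.43594.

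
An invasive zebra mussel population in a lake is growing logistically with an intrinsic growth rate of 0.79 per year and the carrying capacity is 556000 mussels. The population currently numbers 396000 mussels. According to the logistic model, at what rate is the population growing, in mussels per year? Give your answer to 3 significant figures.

dN/dt = rN(1 − N/K) = 0.79 × 396000 × (1 − 396000/556000).
1 − 396000/556000 = 0.28777; dN/dt = 0.79 × 396000 × 0.28777 = 90026.

90000 mussels per year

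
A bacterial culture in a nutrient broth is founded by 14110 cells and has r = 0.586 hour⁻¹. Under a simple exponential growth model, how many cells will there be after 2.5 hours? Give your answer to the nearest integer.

61062 cells

N(t) = N₀·e^(rt) = 14110 × e^(0.586×2.5) = 14110 × e^1.465.
e^1.465 ≈ 4.3275, so N ≈ 14110 × 4.3275 = 61061.6.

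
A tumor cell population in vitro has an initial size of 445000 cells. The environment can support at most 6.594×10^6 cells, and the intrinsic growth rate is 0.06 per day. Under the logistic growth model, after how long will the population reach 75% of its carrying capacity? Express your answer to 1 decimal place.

A = (K − N₀)/N₀ = (6.594×10^6 − 445000)/445000 = 13.818.
Solve 6.594×10^6/(1 + 13.818·e^(−0.06t)) = 4.9455×10^6: 1 + 13.818·e^(−0.06t) = 1.3333, so e^(−0.06t) = 0.0241232.
−0.06·t = ln(0.0241232) = -3.7246, so t = 3.7246/0.06 = 62.076.

62.1 days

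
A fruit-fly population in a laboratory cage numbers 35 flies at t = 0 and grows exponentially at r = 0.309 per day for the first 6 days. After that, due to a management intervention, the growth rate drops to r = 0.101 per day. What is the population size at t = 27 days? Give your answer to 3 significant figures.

Phase 1: N(6) = 35·e^(0.309×6) = 35·e^1.854 = 223.486.
Phase 2 runs for 27 − 6 = 21 days at r = 0.101.
N(27) = 223.486·e^(0.101×21) = 223.486·e^2.121 = 1863.75.

1860 flies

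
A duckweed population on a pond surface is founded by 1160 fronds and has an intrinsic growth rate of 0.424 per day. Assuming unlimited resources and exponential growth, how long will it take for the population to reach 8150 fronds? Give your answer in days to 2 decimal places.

4.60 days

Set N₀·e^(rt) = 8150: e^(0.424·t) = 8150/1160 = 7.0259.
0.424·t = ln(7.0259) = 1.9496, so t = 1.9496/0.424 = 4.5981.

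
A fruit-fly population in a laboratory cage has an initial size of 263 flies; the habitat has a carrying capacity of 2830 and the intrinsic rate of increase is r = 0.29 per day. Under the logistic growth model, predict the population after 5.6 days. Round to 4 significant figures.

A = (K − N₀)/N₀ = (2830 − 263)/263 = 9.7605.
N(t) = K/(1 + A·e^(−rt)) = 2830/(1 + 9.7605×e^(−0.29×5.6)).
e^(−1.624) = 0.19711; denominator = 1 + 9.7605×0.19711 = 2.9239.
N = 2830/2.9239 = 967.895.

967.9 flies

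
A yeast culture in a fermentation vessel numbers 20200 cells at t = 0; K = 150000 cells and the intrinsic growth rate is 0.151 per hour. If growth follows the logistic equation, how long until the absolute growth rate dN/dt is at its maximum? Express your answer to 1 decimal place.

12.3 hours

Logistic growth is fastest at N = K/2 = 75000.
A = (K − N₀)/N₀ = 6.4257. Set K/(1 + A·e^(−rt)) = K/2 → A·e^(−rt) = 1.
e^(−0.151t) = 1/6.4257 = 0.155624, so t = ln(6.4257)/0.151 = 1.8603/0.151 = 12.32.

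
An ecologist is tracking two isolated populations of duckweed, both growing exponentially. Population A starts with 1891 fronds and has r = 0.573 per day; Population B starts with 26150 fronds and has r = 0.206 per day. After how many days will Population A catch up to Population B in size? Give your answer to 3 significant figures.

7.16 days

Set 1891·e^(0.573t) = 26150·e^(0.206t).
e^((0.573 − 0.206)t) = 26150/1891 → e^(0.367·t) = 13.829.
0.367·t = ln(13.829) = 2.6267, so t = 2.6267/0.367 = 7.1573.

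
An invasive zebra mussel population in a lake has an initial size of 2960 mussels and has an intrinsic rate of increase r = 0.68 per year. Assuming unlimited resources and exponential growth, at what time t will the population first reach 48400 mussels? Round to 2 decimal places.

4.11 years

Set N₀·e^(rt) = 48400: e^(0.68·t) = 48400/2960 = 16.351.
0.68·t = ln(16.351) = 2.7943, so t = 2.7943/0.68 = 4.1093.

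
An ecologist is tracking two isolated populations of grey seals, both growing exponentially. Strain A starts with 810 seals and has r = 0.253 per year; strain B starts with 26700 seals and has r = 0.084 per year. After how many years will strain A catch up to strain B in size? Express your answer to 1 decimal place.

20.7 years

Set 810·e^(0.253t) = 26700·e^(0.084t).
e^((0.253 − 0.084)t) = 26700/810 → e^(0.169·t) = 32.963.
0.169·t = ln(32.963) = 3.4954, so t = 3.4954/0.169 = 20.683.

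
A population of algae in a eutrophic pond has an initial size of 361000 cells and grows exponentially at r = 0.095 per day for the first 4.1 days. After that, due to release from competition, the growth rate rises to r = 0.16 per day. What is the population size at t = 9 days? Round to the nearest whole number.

Phase 1: N(4.1) = 361000·e^(0.095×4.1) = 361000·e^0.3895 = 532924.
Phase 2 runs for 9 − 4.1 = 4.9 days at r = 0.16.
N(9) = 532924·e^(0.16×4.9) = 532924·e^0.784 = 1.167217×10^6.

1167217 cells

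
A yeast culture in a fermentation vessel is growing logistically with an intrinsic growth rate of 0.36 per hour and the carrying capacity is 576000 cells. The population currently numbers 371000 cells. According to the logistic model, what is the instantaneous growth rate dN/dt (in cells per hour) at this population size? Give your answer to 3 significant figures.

47500 cells per hour

dN/dt = rN(1 − N/K) = 0.36 × 371000 × (1 − 371000/576000).
1 − 371000/576000 = 0.3559; dN/dt = 0.36 × 371000 × 0.3559 = 47534.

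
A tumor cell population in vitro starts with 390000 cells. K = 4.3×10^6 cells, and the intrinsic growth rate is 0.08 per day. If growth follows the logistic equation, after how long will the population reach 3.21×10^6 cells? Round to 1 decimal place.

A = (K − N₀)/N₀ = (4.3×10^6 − 390000)/390000 = 10.026.
Solve 4.3×10^6/(1 + 10.026·e^(−0.08t)) = 3.21×10^6: 1 + 10.026·e^(−0.08t) = 1.3396, so e^(−0.08t) = 0.0338695.
−0.08·t = ln(0.0338695) = -3.3852, so t = 3.3852/0.08 = 42.315.

42.3 days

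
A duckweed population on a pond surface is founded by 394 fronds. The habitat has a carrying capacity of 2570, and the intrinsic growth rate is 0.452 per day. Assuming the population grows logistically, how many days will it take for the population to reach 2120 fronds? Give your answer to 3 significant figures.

A = (K − N₀)/N₀ = (2570 − 394)/394 = 5.5228.
Solve 2570/(1 + 5.5228·e^(−0.452t)) = 2120: 1 + 5.5228·e^(−0.452t) = 1.2123, so e^(−0.452t) = 0.0384339.
−0.452·t = ln(0.0384339) = -3.2588, so t = 3.2588/0.452 = 7.2098.

7.21 days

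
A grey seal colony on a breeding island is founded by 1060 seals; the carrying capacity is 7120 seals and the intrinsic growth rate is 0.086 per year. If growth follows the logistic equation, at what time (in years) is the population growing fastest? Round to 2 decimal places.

Logistic growth is fastest at N = K/2 = 3560.
A = (K − N₀)/N₀ = 5.717. Set K/(1 + A·e^(−rt)) = K/2 → A·e^(−rt) = 1.
e^(−0.086t) = 1/5.717 = 0.174917, so t = ln(5.717)/0.086 = 1.7434/0.086 = 20.273.

20.27 years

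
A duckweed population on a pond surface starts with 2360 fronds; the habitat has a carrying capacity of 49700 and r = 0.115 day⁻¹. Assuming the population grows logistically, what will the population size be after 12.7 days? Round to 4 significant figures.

A = (K − N₀)/N₀ = (49700 − 2360)/2360 = 20.059.
N(t) = K/(1 + A·e^(−rt)) = 49700/(1 + 20.059×e^(−0.115×12.7)).
e^(−1.46) = 0.23212; denominator = 1 + 20.059×0.23212 = 5.6562.
N = 49700/5.6562 = 8786.86.

8787 fronds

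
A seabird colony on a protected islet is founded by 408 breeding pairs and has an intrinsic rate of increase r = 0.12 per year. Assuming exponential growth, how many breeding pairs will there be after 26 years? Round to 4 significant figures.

9240 breeding pairs

N(t) = N₀·e^(rt) = 408 × e^(0.12×26) = 408 × e^3.12.
e^3.12 ≈ 22.646, so N ≈ 408 × 22.646 = 9239.72.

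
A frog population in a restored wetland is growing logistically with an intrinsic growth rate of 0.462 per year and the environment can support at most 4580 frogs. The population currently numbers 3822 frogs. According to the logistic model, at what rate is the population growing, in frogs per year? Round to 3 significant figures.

292 frogs per year

dN/dt = rN(1 − N/K) = 0.462 × 3822 × (1 − 3822/4580).
1 − 3822/4580 = 0.1655; dN/dt = 0.462 × 3822 × 0.1655 = 292.24.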